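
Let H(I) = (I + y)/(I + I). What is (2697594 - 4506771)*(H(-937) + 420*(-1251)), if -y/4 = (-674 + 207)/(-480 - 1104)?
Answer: 235142300071900499/247368 ≈ 9.5058e+11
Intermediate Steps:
y = -467/396 (y = -4*(-674 + 207)/(-480 - 1104) = -(-1868)/(-1584) = -(-1868)*(-1)/1584 = -4*467/1584 = -467/396 ≈ -1.1793)
H(I) = (-467/396 + I)/(2*I) (H(I) = (I - 467/396)/(I + I) = (-467/396 + I)/((2*I)) = (-467/396 + I)*(1/(2*I)) = (-467/396 + I)/(2*I))
(2697594 - 4506771)*(H(-937) + 420*(-1251)) = (2697594 - 4506771)*((1/792)*(-467 + 396*(-937))/(-937) + 420*(-1251)) = -1809177*((1/792)*(-1/937)*(-467 - 371052) - 525420) = -1809177*((1/792)*(-1/937)*(-371519) - 525420) = -1809177*(371519/742104 - 525420) = -1809177*(-389915912161/742104) = 235142300071900499/247368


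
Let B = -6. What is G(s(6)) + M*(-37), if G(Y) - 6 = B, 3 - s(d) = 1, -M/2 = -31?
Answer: -2294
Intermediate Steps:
M = 62 (M = -2*(-31) = 62)
s(d) = 2 (s(d) = 3 - 1*1 = 3 - 1 = 2)
G(Y) = 0 (G(Y) = 6 - 6 = 0)
G(s(6)) + M*(-37) = 0 + 62*(-37) = 0 - 2294 = -2294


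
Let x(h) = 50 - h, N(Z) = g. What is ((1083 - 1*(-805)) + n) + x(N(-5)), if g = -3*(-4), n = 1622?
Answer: 3548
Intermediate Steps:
g = 12
N(Z) = 12
((1083 - 1*(-805)) + n) + x(N(-5)) = ((1083 - 1*(-805)) + 1622) + (50 - 1*12) = ((1083 + 805) + 1622) + (50 - 12) = (1888 + 1622) + 38 = 3510 + 38 = 3548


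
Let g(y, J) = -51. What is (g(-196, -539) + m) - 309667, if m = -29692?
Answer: -339410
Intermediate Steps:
(g(-196, -539) + m) - 309667 = (-51 - 29692) - 309667 = -29743 - 309667 = -339410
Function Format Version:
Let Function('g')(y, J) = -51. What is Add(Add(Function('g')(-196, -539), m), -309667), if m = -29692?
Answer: -339410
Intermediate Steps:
Add(Add(Function('g')(-196, -539), m), -309667) = Add(Add(-51, -29692), -309667) = Add(-29743, -309667) = -339410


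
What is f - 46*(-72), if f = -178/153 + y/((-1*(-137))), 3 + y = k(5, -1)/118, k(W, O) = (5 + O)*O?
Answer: 4094480927/1236699 ≈ 3310.8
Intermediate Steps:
k(W, O) = O*(5 + O)
y = -179/59 (y = -3 - (5 - 1)/118 = -3 - 1*4*(1/118) = -3 - 4*1/118 = -3 - 2/59 = -179/59 ≈ -3.0339)
f = -1466161/1236699 (f = -178/153 - 179/(59*((-1*(-137)))) = -178*1/153 - 179/59/137 = -178/153 - 179/59*1/137 = -178/153 - 179/8083 = -1466161/1236699 ≈ -1.1855)
f - 46*(-72) = -1466161/1236699 - 46*(-72) = -1466161/1236699 + 3312 = 4094480927/1236699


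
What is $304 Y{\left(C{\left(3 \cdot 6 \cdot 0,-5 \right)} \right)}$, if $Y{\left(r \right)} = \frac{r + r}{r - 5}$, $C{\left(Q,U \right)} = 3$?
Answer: $-912$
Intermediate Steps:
$Y{\left(r \right)} = \frac{2 r}{-5 + r}$
$304 Y{\left(C{\left(3 \cdot 6 \cdot 0,-5 \right)} \right)} = 304 \cdot 2 \cdot 3 \frac{1}{-5 + 3} = 304 \cdot 2 \cdot 3 \frac{1}{-2} = 304 \cdot 2 \cdot 3 \left(- \frac{1}{2}\right) = 304 \left(-3\right) = -912$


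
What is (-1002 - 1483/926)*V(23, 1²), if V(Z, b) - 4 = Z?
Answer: -25092045/926 ≈ -27097.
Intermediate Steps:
V(Z, b) = 4 + Z
(-1002 - 1483/926)*V(23, 1²) = (-1002 - 1483/926)*(4 + 23) = (-1002 - 1483*1/926)*27 = (-1002 - 1483/926)*27 = -929335/926*27 = -25092045/926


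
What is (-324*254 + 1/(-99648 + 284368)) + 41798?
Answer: -7480790559/184720 ≈ -40498.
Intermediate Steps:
(-324*254 + 1/(-99648 + 284368)) + 41798 = (-82296 + 1/184720) + 41798 = -15201717119/184720 + 41798 = -7480790559/184720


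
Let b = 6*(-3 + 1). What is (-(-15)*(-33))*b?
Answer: 5940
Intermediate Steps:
b = -12 (b = 6*(-2) = -12)
(-(-15)*(-33))*b = -(-15)*(-33)*(-12) = -15*33*(-12) = -495*(-12) = 5940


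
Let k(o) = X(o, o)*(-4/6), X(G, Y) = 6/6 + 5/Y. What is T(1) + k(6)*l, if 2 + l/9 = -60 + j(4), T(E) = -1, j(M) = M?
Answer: 637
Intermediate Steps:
X(G, Y) = 1 + 5/Y (X(G, Y) = 6*(⅙) + 5/Y = 1 + 5/Y)
k(o) = -2*(5 + o)/(3*o) (k(o) = ((5 + o)/o)*(-4/6) = ((5 + o)/o)*(-4*⅙) = ((5 + o)/o)*(-⅔) = -2*(5 + o)/(3*o))
l = -522 (l = -18 + 9*(-60 + 4) = -18 + 9*(-56) = -18 - 504 = -522)
T(1) + k(6)*l = -1 + ((⅔)*(-5 - 1*6)/6)*(-522) = -1 + ((⅔)*(⅙)*(-5 - 6))*(-522) = -1 + ((⅔)*(⅙)*(-11))*(-522) = -1 - 11/9*(-522) = -1 + 638 = 637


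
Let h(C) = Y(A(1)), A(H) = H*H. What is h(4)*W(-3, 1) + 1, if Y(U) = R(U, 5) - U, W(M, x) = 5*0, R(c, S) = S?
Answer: 1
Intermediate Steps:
W(M, x) = 0
A(H) = H**2
Y(U) = 5 - U
h(C) = 4 (h(C) = 5 - 1*1**2 = 5 - 1*1 = 5 - 1 = 4)
h(4)*W(-3, 1) + 1 = 4*0 + 1 = 0 + 1 = 1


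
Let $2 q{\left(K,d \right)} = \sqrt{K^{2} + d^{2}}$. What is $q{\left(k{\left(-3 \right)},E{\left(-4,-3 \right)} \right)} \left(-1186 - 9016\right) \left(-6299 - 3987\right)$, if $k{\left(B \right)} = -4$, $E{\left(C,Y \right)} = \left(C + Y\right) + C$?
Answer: $52468886 \sqrt{137} \approx 6.1413 \cdot 10^{8}$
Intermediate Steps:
$E{\left(C,Y \right)} = Y + 2 C$
$q{\left(K,d \right)} = \frac{\sqrt{K^{2} + d^{2}}}{2}$
$q{\left(k{\left(-3 \right)},E{\left(-4,-3 \right)} \right)} \left(-1186 - 9016\right) \left(-6299 - 3987\right) = \frac{\sqrt{\left(-4\right)^{2} + \left(-3 + 2 \left(-4\right)\right)^{2}}}{2} \left(-1186 - 9016\right) \left(-6299 - 3987\right) = \frac{\sqrt{16 + \left(-3 - 8\right)^{2}}}{2} \left(- 10202 \left(-6299 - 3987\right)\right) = \frac{\sqrt{16 + \left(-11\right)^{2}}}{2} \left(\left(-10202\right) \left(-10286\right)\right) = \frac{\sqrt{16 + 121}}{2} \cdot 104937772 = \frac{\sqrt{137}}{2} \cdot 104937772 = 52468886 \sqrt{137}$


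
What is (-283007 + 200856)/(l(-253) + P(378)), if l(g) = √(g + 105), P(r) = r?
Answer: -15526539/71516 + 82151*I*√37/71516 ≈ -217.11 + 6.9873*I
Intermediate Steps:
l(g) = √(105 + g)
(-283007 + 200856)/(l(-253) + P(378)) = (-283007 + 200856)/(√(105 - 253) + 378) = -82151/(√(-148) + 378) = -82151/(2*I*√37 + 378) = -82151/(378 + 2*I*√37)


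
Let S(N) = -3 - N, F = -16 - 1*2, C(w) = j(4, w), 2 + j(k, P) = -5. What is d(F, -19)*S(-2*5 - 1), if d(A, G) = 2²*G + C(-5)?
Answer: -664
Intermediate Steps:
j(k, P) = -7 (j(k, P) = -2 - 5 = -7)
C(w) = -7
F = -18 (F = -16 - 2 = -18)
d(A, G) = -7 + 4*G (d(A, G) = 2²*G - 7 = 4*G - 7 = -7 + 4*G)
d(F, -19)*S(-2*5 - 1) = (-7 + 4*(-19))*(-3 - (-2*5 - 1)) = (-7 - 76)*(-3 - (-10 - 1)) = -83*(-3 - 1*(-11)) = -83*(-3 + 11) = -83*8 = -664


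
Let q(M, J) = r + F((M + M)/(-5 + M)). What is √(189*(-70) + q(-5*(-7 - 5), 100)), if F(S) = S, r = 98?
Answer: 2*I*√397177/11 ≈ 114.59*I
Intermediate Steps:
q(M, J) = 98 + 2*M/(-5 + M) (q(M, J) = 98 + (M + M)/(-5 + M) = 98 + (2*M)/(-5 + M) = 98 + 2*M/(-5 + M))
√(189*(-70) + q(-5*(-7 - 5), 100)) = √(189*(-70) + 10*(-49 + 10*(-5*(-7 - 5)))/(-5 - 5*(-7 - 5))) = √(-13230 + 10*(-49 + 10*(-5*(-12)))/(-5 - 5*(-12))) = √(-13230 + 10*(-49 + 10*60)/(-5 + 60)) = √(-13230 + 10*(-49 + 600)/55) = √(-13230 + 10*(1/55)*551) = √(-13230 + 1102/11) = √(-144428/11) = 2*I*√397177/11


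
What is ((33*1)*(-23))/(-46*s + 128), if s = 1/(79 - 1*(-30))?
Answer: -82731/13906 ≈ -5.9493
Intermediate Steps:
s = 1/109 (s = 1/(79 + 30) = 1/109 ≈ 0.0091743)
((33*1)*(-23))/(-46*s + 128) = ((33*1)*(-23))/(-46*1/109 + 128) = (33*(-23))/(-46/109 + 128) = -759/13906/109 = -759*109/13906 = -82731/13906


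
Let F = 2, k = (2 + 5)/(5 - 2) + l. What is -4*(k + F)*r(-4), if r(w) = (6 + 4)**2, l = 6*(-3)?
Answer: 16400/3 ≈ 5466.7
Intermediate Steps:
l = -18
k = -47/3 (k = (2 + 5)/(5 - 2) - 18 = 7/3 - 18 = -47/3 ≈ -15.667)
r(w) = 100 (r(w) = 10**2 = 100)
-4*(k + F)*r(-4) = -4*(-47/3 + 2)*100 = -(-164)*100/3 = -4*(-4100/3) = 16400/3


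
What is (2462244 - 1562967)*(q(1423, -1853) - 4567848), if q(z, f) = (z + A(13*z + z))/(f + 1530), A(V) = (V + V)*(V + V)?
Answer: -2754450076140651/323 ≈ -8.5277e+12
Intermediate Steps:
A(V) = 4*V² (A(V) = (2*V)*(2*V) = 4*V²)
q(z, f) = (z + 784*z²)/(1530 + f) (q(z, f) = (z + 4*(13*z + z)²)/(f + 1530) = (z + 4*(14*z)²)/(1530 + f) = (z + 4*(196*z²))/(1530 + f) = (z + 784*z²)/(1530 + f))
(2462244 - 1562967)*(q(1423, -1853) - 4567848) = (2462244 - 1562967)*(1423*(1 + 784*1423)/(1530 - 1853) - 4567848) = 899277*(1423*(1 + 1115632)/(-323) - 4567848) = 899277*(1423*(-1/323)*1115633 - 4567848) = 899277*(-1587545759/323 - 4567848) = 899277*(-3062960663/323) = -2754450076140651/323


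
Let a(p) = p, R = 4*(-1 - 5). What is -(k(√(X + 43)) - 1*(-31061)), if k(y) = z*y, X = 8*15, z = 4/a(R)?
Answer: -31061 + √163/6 ≈ -31059.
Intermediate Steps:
R = -24 (R = 4*(-6) = -24)
z = -⅙ (z = 4/(-24) = 4*(-1/24) = -⅙ ≈ -0.16667)
X = 120
k(y) = -y/6
-(k(√(X + 43)) - 1*(-31061)) = -(-√(120 + 43)/6 - 1*(-31061)) = -(-√163/6 + 31061) = -(31061 - √163/6) = -31061 + √163/6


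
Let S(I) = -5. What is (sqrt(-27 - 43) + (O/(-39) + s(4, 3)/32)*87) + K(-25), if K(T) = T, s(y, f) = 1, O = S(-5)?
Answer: -4629/416 + I*sqrt(70) ≈ -11.127 + 8.3666*I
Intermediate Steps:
O = -5
(sqrt(-27 - 43) + (O/(-39) + s(4, 3)/32)*87) + K(-25) = (sqrt(-27 - 43) + (-5/(-39) + 1/32)*87) - 25 = (sqrt(-70) + (-5*(-1/39) + 1*(1/32))*87) - 25 = (I*sqrt(70) + (5/39 + 1/32)*87) - 25 = (I*sqrt(70) + (199/1248)*87) - 25 = (I*sqrt(70) + 5771/416) - 25 = (5771/416 + I*sqrt(70)) - 25 = -4629/416 + I*sqrt(70)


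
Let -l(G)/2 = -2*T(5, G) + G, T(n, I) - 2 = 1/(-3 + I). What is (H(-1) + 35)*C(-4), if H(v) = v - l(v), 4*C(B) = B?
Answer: -25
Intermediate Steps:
C(B) = B/4
T(n, I) = 2 + 1/(-3 + I)
l(G) = -2*G + 4*(-5 + 2*G)/(-3 + G) (l(G) = -2*(-2*(-5 + 2*G)/(-3 + G) + G) = -2*(G - 2*(-5 + 2*G)/(-3 + G)) = -2*G + 4*(-5 + 2*G)/(-3 + G))
H(v) = v - 2*(-10 - v² + 7*v)/(-3 + v)
(H(-1) + 35)*C(-4) = ((20 - 17*(-1) + 3*(-1)²)/(-3 - 1) + 35)*((¼)*(-4)) = ((20 + 17 + 3*1)/(-4) + 35)*(-1) = (-(20 + 17 + 3)/4 + 35)*(-1) = (-¼*40 + 35)*(-1) = (-10 + 35)*(-1) = 25*(-1) = -25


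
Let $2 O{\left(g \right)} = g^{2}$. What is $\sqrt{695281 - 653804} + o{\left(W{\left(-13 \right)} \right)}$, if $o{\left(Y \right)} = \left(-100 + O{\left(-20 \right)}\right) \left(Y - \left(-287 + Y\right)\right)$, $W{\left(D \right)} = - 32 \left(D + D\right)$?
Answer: $28700 + \sqrt{41477} \approx 28904.0$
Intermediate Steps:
$O{\left(g \right)} = \frac{g^{2}}{2}$
$W{\left(D \right)} = - 64 D$ ($W{\left(D \right)} = - 32 \cdot 2 D = - 64 D$)
$o{\left(Y \right)} = 28700$ ($o{\left(Y \right)} = \left(-100 + \frac{\left(-20\right)^{2}}{2}\right) \left(Y - \left(-287 + Y\right)\right) = \left(-100 + \frac{1}{2} \cdot 400\right) 287 = \left(-100 + 200\right) 287 = 100 \cdot 287 = 28700$)
$\sqrt{695281 - 653804} + o{\left(W{\left(-13 \right)} \right)} = \sqrt{695281 - 653804} + 28700 = \sqrt{41477} + 28700 = 28700 + \sqrt{41477}$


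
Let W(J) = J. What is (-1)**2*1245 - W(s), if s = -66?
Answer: 1311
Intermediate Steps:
(-1)**2*1245 - W(s) = (-1)**2*1245 - 1*(-66) = 1*1245 + 66 = 1245 + 66 = 1311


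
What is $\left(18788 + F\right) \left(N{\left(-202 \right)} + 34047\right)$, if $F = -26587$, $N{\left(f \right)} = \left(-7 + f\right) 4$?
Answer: $-259012589$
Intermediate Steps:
$N{\left(f \right)} = -28 + 4 f$
$\left(18788 + F\right) \left(N{\left(-202 \right)} + 34047\right) = \left(18788 - 26587\right) \left(\left(-28 + 4 \left(-202\right)\right) + 34047\right) = - 7799 \left(\left(-28 - 808\right) + 34047\right) = - 7799 \left(-836 + 34047\right) = \left(-7799\right) 33211 = -259012589$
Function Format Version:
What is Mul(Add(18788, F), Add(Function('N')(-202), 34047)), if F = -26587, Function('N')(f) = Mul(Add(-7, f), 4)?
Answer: -259012589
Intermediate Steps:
Function('N')(f) = Add(-28, Mul(4, f))
Mul(Add(18788, F), Add(Function('N')(-202), 34047)) = Mul(Add(18788, -26587), Add(Add(-28, Mul(4, -202)), 34047)) = Mul(-7799, Add(Add(-28, -808), 34047)) = Mul(-7799, Add(-836, 34047)) = Mul(-7799, 33211) = -259012589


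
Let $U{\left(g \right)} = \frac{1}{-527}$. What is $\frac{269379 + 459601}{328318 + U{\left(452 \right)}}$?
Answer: $\frac{10976356}{4943531} \approx 2.2203$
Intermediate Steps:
$U{\left(g \right)} = - \frac{1}{527}$
$\frac{269379 + 459601}{328318 + U{\left(452 \right)}} = \frac{269379 + 459601}{328318 - \frac{1}{527}} = \frac{728980}{\frac{173023585}{527}} = 728980 \cdot \frac{527}{173023585} = \frac{10976356}{4943531}$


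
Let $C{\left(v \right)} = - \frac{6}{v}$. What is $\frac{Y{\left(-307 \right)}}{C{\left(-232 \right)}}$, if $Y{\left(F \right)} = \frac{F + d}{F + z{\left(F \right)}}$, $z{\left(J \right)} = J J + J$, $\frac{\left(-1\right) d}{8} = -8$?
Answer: $- \frac{9396}{93635} \approx -0.10035$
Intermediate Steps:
$d = 64$ ($d = \left(-8\right) \left(-8\right) = 64$)
$z{\left(J \right)} = J + J^{2}$ ($z{\left(J \right)} = J^{2} + J = J + J^{2}$)
$Y{\left(F \right)} = \frac{64 + F}{F + F \left(1 + F\right)}$ ($Y{\left(F \right)} = \frac{F + 64}{F + F \left(1 + F\right)} = \frac{64 + F}{F + F \left(1 + F\right)}$)
$\frac{Y{\left(-307 \right)}}{C{\left(-232 \right)}} = \frac{\frac{1}{-307} \frac{1}{2 - 307} \left(64 - 307\right)}{\left(-6\right) \frac{1}{-232}} = \frac{\left(- \frac{1}{307}\right) \frac{1}{-305} \left(-243\right)}{\left(-6\right) \left(- \frac{1}{232}\right)} = \frac{\left(- \frac{1}{307}\right) \left(- \frac{1}{305}\right) \left(-243\right)}{\frac{3}{116}} = \left(- \frac{243}{93635}\right) \frac{116}{3} = - \frac{9396}{93635}$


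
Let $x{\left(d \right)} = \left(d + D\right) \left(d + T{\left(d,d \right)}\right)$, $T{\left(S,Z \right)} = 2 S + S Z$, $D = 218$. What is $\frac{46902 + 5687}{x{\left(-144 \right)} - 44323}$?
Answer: $\frac{1223}{33911} \approx 0.036065$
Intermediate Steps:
$x{\left(d \right)} = \left(218 + d\right) \left(d + d \left(2 + d\right)\right)$ ($x{\left(d \right)} = \left(d + 218\right) \left(d + d \left(2 + d\right)\right) = \left(218 + d\right) \left(d + d \left(2 + d\right)\right)$)
$\frac{46902 + 5687}{x{\left(-144 \right)} - 44323} = \frac{46902 + 5687}{- 144 \left(654 + \left(-144\right)^{2} + 221 \left(-144\right)\right) - 44323} = \frac{52589}{- 144 \left(654 + 20736 - 31824\right) - 44323} = \frac{52589}{\left(-144\right) \left(-10434\right) - 44323} = \frac{52589}{1502496 - 44323} = \frac{52589}{1458173} = 52589 \cdot \frac{1}{1458173} = \frac{1223}{33911}$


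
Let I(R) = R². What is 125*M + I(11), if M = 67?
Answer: 8496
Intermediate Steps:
125*M + I(11) = 125*67 + 11² = 8375 + 121 = 8496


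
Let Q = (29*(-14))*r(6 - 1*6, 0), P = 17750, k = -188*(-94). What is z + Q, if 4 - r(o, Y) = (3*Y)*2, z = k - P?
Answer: -1702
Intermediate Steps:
k = 17672
z = -78 (z = 17672 - 1*17750 = 17672 - 17750 = -78)
r(o, Y) = 4 - 6*Y (r(o, Y) = 4 - 3*Y*2 = 4 - 6*Y)
Q = -1624 (Q = (29*(-14))*(4 - 6*0) = -406*(4 + 0) = -406*4 = -1624)
z + Q = -78 - 1624 = -1702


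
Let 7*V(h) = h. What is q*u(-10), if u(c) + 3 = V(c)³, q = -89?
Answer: 180581/343 ≈ 526.48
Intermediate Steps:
V(h) = h/7
u(c) = -3 + c³/343 (u(c) = -3 + (c/7)³ = -3 + c³/343)
q*u(-10) = -89*(-3 + (1/343)*(-10)³) = -89*(-3 + (1/343)*(-1000)) = -89*(-3 - 1000/343) = -89*(-2029/343) = 180581/343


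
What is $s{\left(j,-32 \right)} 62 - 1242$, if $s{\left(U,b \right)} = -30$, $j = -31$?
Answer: $-3102$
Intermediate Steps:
$s{\left(j,-32 \right)} 62 - 1242 = \left(-30\right) 62 - 1242 = -1860 - 1242 = -3102$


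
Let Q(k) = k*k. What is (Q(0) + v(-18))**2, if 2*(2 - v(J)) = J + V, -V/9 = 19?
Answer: 37249/4 ≈ 9312.3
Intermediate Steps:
V = -171 (V = -9*19 = -171)
v(J) = 175/2 - J/2 (v(J) = 2 - (J - 171)/2 = 2 - (-171 + J)/2 = 2 + (171/2 - J/2) = 175/2 - J/2)
Q(k) = k**2
(Q(0) + v(-18))**2 = (0**2 + (175/2 - 1/2*(-18)))**2 = (0 + (175/2 + 9))**2 = (0 + 193/2)**2 = (193/2)**2 = 37249/4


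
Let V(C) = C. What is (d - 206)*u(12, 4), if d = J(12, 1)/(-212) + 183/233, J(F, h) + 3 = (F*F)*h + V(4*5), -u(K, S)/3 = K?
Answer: 91568637/12349 ≈ 7415.1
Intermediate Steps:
u(K, S) = -3*K
J(F, h) = 17 + h*F² (J(F, h) = -3 + ((F*F)*h + 4*5) = -3 + (F²*h + 20) = -3 + (h*F² + 20) = -3 + (20 + h*F²) = 17 + h*F²)
d = 1283/49396 (d = (17 + 1*12²)/(-212) + 183/233 = (17 + 1*144)*(-1/212) + 183*(1/233) = (17 + 144)*(-1/212) + 183/233 = 161*(-1/212) + 183/233 = -161/212 + 183/233 = 1283/49396 ≈ 0.025974)
(d - 206)*u(12, 4) = (1283/49396 - 206)*(-3*12) = -10174293/49396*(-36) = 91568637/12349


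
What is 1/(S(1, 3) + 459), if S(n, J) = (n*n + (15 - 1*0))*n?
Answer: 1/475 ≈ 0.0021053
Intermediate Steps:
S(n, J) = n*(15 + n²) (S(n, J) = (n² + (15 + 0))*n = (n² + 15)*n = (15 + n²)*n = n*(15 + n²))
1/(S(1, 3) + 459) = 1/(1*(15 + 1²) + 459) = 1/(1*(15 + 1) + 459) = 1/(1*16 + 459) = 1/(16 + 459) = 1/475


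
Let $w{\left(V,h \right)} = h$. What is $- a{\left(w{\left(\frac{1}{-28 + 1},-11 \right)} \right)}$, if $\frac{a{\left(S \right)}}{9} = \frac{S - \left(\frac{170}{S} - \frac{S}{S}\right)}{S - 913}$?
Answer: $\frac{45}{847} \approx 0.053129$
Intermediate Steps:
$a{\left(S \right)} = \frac{9 \left(1 + S - \frac{170}{S}\right)}{-913 + S}$ ($a{\left(S \right)} = 9 \frac{S - \left(\frac{170}{S} - \frac{S}{S}\right)}{S - 913} = 9 \frac{S + \left(1 - \frac{170}{S}\right)}{-913 + S} = 9 \frac{1 + S - \frac{170}{S}}{-913 + S} = \frac{9 \left(1 + S - \frac{170}{S}\right)}{-913 + S}$)
$- a{\left(w{\left(\frac{1}{-28 + 1},-11 \right)} \right)} = - \frac{9 \left(-170 - 11 + \left(-11\right)^{2}\right)}{\left(-11\right) \left(-913 - 11\right)} = - \frac{9 \left(-1\right) \left(-170 - 11 + 121\right)}{11 \left(-924\right)} = - \frac{9 \left(-1\right) \left(-1\right) \left(-60\right)}{11 \cdot 924} = \left(-1\right) \left(- \frac{45}{847}\right) = \frac{45}{847}$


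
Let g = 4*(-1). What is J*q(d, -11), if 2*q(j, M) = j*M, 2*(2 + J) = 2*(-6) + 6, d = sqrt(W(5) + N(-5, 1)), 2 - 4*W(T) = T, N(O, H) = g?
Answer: 55*I*sqrt(19)/4 ≈ 59.935*I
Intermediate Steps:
g = -4
N(O, H) = -4
W(T) = 1/2 - T/4
d = I*sqrt(19)/2 (d = sqrt((1/2 - 1/4*5) - 4) = sqrt((1/2 - 5/4) - 4) = sqrt(-3/4 - 4) = sqrt(-19/4) = I*sqrt(19)/2 ≈ 2.1795*I)
J = -5 (J = -2 + (2*(-6) + 6)/2 = -2 + (-12 + 6)/2 = -2 + (1/2)*(-6) = -2 - 3 = -5)
q(j, M) = M*j/2 (q(j, M) = (j*M)/2 = (M*j)/2 = M*j/2)
J*q(d, -11) = -5*(-11)*I*sqrt(19)/2/2 = -(-55)*I*sqrt(19)/4 = 55*I*sqrt(19)/4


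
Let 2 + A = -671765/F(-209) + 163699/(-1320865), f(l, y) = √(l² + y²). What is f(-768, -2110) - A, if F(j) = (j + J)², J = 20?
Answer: 141074800862/6740374095 + 2*√1260481 ≈ 2266.4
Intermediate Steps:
F(j) = (20 + j)² (F(j) = (j + 20)² = (20 + j)²)
A = -141074800862/6740374095 (A = -2 + (-671765/(20 - 209)² + 163699/(-1320865)) = -2 + (-671765/((-189)²) + 163699*(-1/1320865)) = -2 + (-671765/35721 - 163699/1320865) = -2 - 127594052672/6740374095 = -141074800862/6740374095 ≈ -20.930)
f(-768, -2110) - A = √((-768)² + (-2110)²) - 1*(-141074800862/6740374095) = √(589824 + 4452100) + 141074800862/6740374095 = √5041924 + 141074800862/6740374095 = 2*√1260481 + 141074800862/6740374095 = 141074800862/6740374095 + 2*√1260481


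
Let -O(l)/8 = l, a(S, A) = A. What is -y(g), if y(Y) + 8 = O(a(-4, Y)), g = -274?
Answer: -2184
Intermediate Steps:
O(l) = -8*l
y(Y) = -8 - 8*Y
-y(g) = -(-8 - 8*(-274)) = -(-8 + 2192) = -1*2184 = -2184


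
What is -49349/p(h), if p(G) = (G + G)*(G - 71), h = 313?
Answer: -49349/151492 ≈ -0.32575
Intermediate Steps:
p(G) = 2*G*(-71 + G) (p(G) = (2*G)*(-71 + G) = 2*G*(-71 + G))
-49349/p(h) = -49349*1/(626*(-71 + 313)) = -49349/(2*313*242) = -49349/151492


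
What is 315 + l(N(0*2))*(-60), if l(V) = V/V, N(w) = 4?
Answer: 255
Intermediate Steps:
l(V) = 1
315 + l(N(0*2))*(-60) = 315 + 1*(-60) = 315 - 60 = 255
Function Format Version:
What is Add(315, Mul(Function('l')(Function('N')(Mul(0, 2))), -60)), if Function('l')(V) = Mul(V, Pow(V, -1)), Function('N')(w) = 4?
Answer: 255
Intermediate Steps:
Function('l')(V) = 1
Add(315, Mul(Function('l')(Function('N')(Mul(0, 2))), -60)) = Add(315, Mul(1, -60)) = Add(315, -60) = 255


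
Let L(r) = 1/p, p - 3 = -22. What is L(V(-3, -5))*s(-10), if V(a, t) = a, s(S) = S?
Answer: 10/19 ≈ 0.52632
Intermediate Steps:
p = -19 (p = 3 - 22 = -19)
L(r) = -1/19 (L(r) = 1/(-19) = -1/19)
L(V(-3, -5))*s(-10) = -1/19*(-10) = 10/19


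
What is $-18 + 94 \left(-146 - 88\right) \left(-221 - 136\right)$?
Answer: $7852554$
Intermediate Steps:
$-18 + 94 \left(-146 - 88\right) \left(-221 - 136\right) = -18 + 94 \left(\left(-234\right) \left(-357\right)\right) = -18 + 94 \cdot 83538 = -18 + 7852572 = 7852554$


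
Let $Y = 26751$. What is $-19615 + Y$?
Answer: $7136$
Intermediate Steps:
$-19615 + Y = -19615 + 26751 = 7136$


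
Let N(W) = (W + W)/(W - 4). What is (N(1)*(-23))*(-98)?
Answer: -4508/3 ≈ -1502.7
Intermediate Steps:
N(W) = 2*W/(-4 + W) (N(W) = (2*W)/(-4 + W) = 2*W/(-4 + W))
(N(1)*(-23))*(-98) = ((2*1/(-4 + 1))*(-23))*(-98) = ((2*1/(-3))*(-23))*(-98) = ((2*1*(-⅓))*(-23))*(-98) = -⅔*(-23)*(-98) = (46/3)*(-98) = -4508/3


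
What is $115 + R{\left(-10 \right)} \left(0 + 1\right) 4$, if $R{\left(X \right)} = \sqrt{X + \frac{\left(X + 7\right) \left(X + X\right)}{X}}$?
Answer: $115 + 16 i \approx 115.0 + 16.0 i$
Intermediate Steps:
$R{\left(X \right)} = \sqrt{14 + 3 X}$ ($R{\left(X \right)} = \sqrt{X + \frac{\left(7 + X\right) 2 X}{X}} = \sqrt{X + \frac{2 X \left(7 + X\right)}{X}} = \sqrt{X + \left(14 + 2 X\right)} = \sqrt{14 + 3 X}$)
$115 + R{\left(-10 \right)} \left(0 + 1\right) 4 = 115 + \sqrt{14 + 3 \left(-10\right)} \left(0 + 1\right) 4 = 115 + \sqrt{14 - 30} \cdot 1 \cdot 4 = 115 + \sqrt{-16} \cdot 4 = 115 + 4 i 4 = 115 + 16 i$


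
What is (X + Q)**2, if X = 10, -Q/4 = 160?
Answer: 396900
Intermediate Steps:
Q = -640 (Q = -4*160 = -640)
(X + Q)**2 = (10 - 640)**2 = (-630)**2 = 396900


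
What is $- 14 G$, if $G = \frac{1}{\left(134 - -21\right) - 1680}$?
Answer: $\frac{14}{1525} \approx 0.0091803$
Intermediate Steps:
$G = - \frac{1}{1525}$ ($G = \frac{1}{\left(134 + 21\right) - 1680} = \frac{1}{155 - 1680} = \frac{1}{-1525} = - \frac{1}{1525} \approx -0.00065574$)
$- 14 G = \left(-14\right) \left(- \frac{1}{1525}\right) = \frac{14}{1525}$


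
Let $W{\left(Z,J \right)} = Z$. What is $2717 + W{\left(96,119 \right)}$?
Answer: $2813$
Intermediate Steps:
$2717 + W{\left(96,119 \right)} = 2717 + 96 = 2813$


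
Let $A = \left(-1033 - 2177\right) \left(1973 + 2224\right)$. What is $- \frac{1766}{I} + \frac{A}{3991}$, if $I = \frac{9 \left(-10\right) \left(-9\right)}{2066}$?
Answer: $- \frac{12737003348}{1616355} \approx -7880.1$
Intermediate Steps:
$I = \frac{405}{1033}$ ($I = \left(-90\right) \left(-9\right) \frac{1}{2066} = 810 \cdot \frac{1}{2066} = \frac{405}{1033} \approx 0.39206$)
$A = -13472370$ ($A = \left(-3210\right) 4197 = -13472370$)
$- \frac{1766}{I} + \frac{A}{3991} = - \frac{1766}{\frac{405}{1033}} - \frac{13472370}{3991} = \left(-1766\right) \frac{1033}{405} - \frac{13472370}{3991} = - \frac{1824278}{405} - \frac{13472370}{3991} = - \frac{12737003348}{1616355}$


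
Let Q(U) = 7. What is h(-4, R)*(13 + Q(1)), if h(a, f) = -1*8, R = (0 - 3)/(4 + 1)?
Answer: -160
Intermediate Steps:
R = -3/5 ≈ -0.60000
h(a, f) = -8
h(-4, R)*(13 + Q(1)) = -8*(13 + 7) = -8*20 = -160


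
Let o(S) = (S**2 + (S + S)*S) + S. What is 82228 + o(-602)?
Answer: 1168838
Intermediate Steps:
o(S) = S + 3*S**2 (o(S) = (S**2 + (2*S)*S) + S = (S**2 + 2*S**2) + S = 3*S**2 + S = S + 3*S**2)
82228 + o(-602) = 82228 - 602*(1 + 3*(-602)) = 82228 - 602*(1 - 1806) = 82228 - 602*(-1805) = 82228 + 1086610 = 1168838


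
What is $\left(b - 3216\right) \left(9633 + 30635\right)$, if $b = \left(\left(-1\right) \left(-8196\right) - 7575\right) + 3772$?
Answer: $47395436$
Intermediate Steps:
$b = 4393$ ($b = \left(8196 - 7575\right) + 3772 = 621 + 3772 = 4393$)
$\left(b - 3216\right) \left(9633 + 30635\right) = \left(4393 - 3216\right) \left(9633 + 30635\right) = 1177 \cdot 40268 = 47395436$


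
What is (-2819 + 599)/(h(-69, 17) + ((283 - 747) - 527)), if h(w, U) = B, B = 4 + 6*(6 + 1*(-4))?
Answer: 148/65 ≈ 2.2769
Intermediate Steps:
B = 16 (B = 4 + 6*(6 - 4) = 4 + 6*2 = 4 + 12 = 16)
h(w, U) = 16
(-2819 + 599)/(h(-69, 17) + ((283 - 747) - 527)) = (-2819 + 599)/(16 + ((283 - 747) - 527)) = -2220/(16 + (-464 - 527)) = -2220/(16 - 991) = -2220/(-975) = -2220*(-1/975) = 148/65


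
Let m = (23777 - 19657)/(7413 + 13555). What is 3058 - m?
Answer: 8014503/2621 ≈ 3057.8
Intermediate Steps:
m = 515/2621 (m = 4120/20968 = 4120*(1/20968) = 515/2621 ≈ 0.19649)
3058 - m = 3058 - 1*515/2621 = 3058 - 515/2621 = 8014503/2621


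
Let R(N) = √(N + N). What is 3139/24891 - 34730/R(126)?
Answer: 3139/24891 - 17365*√7/21 ≈ -2187.7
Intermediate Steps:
R(N) = √2*√N (R(N) = √(2*N) = √2*√N)
3139/24891 - 34730/R(126) = 3139/24891 - 34730*√7/42 = 3139/24891 - 17365*√7/21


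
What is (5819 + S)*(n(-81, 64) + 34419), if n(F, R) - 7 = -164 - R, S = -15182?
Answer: -320195874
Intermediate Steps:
n(F, R) = -157 - R (n(F, R) = 7 + (-164 - R) = -157 - R)
(5819 + S)*(n(-81, 64) + 34419) = (5819 - 15182)*((-157 - 1*64) + 34419) = -9363*((-157 - 64) + 34419) = -9363*(-221 + 34419) = -9363*34198 = -320195874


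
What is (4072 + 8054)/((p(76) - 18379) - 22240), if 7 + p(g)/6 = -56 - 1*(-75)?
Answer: -12126/40547 ≈ -0.29906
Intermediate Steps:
p(g) = 72 (p(g) = -42 + 6*(-56 - 1*(-75)) = -42 + 6*(-56 + 75) = -42 + 6*19 = -42 + 114 = 72)
(4072 + 8054)/((p(76) - 18379) - 22240) = (4072 + 8054)/((72 - 18379) - 22240) = 12126/(-18307 - 22240) = 12126/(-40547) = 12126*(-1/40547) = -12126/40547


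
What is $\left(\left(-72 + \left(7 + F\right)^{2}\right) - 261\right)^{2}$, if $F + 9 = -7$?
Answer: $63504$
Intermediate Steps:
$F = -16$ ($F = -9 - 7 = -16$)
$\left(\left(-72 + \left(7 + F\right)^{2}\right) - 261\right)^{2} = \left(\left(-72 + \left(7 - 16\right)^{2}\right) - 261\right)^{2} = \left(\left(-72 + \left(-9\right)^{2}\right) - 261\right)^{2} = \left(\left(-72 + 81\right) - 261\right)^{2} = \left(9 - 261\right)^{2} = \left(-252\right)^{2} = 63504$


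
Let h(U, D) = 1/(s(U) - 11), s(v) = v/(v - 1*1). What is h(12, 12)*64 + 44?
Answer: 4092/109 ≈ 37.541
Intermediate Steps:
s(v) = v/(-1 + v) (s(v) = v/(v - 1) = v/(-1 + v))
h(U, D) = 1/(-11 + U/(-1 + U)) (h(U, D) = 1/(U/(-1 + U) - 11) = 1/(-11 + U/(-1 + U)))
h(12, 12)*64 + 44 = ((-1 + 12)/(11 - 10*12))*64 + 44 = (11/(11 - 120))*64 + 44 = (11/(-109))*64 + 44 = -1/109*11*64 + 44 = -11/109*64 + 44 = -704/109 + 44 = 4092/109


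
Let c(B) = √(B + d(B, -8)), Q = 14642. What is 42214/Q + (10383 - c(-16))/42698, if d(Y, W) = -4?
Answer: 977240629/312592058 - I*√5/21349 ≈ 3.1262 - 0.00010474*I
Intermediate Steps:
c(B) = √(-4 + B) (c(B) = √(B - 4) = √(-4 + B))
42214/Q + (10383 - c(-16))/42698 = 42214/14642 + (10383 - √(-4 - 16))/42698 = 42214*(1/14642) + (10383 - √(-20))*(1/42698) = 21107/7321 + (10383 - 2*I*√5)*(1/42698) = 21107/7321 + (10383/42698 - I*√5/21349) = 977240629/312592058 - I*√5/21349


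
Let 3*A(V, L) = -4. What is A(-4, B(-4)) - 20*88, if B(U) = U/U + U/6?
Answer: -5284/3 ≈ -1761.3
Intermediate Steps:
B(U) = 1 + U/6 (B(U) = 1 + U*(⅙) = 1 + U/6)
A(V, L) = -4/3 (A(V, L) = (⅓)*(-4) = -4/3)
A(-4, B(-4)) - 20*88 = -4/3 - 20*88 = -4/3 - 1760 = -5284/3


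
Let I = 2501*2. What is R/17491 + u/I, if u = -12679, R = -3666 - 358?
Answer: -241896437/87489982 ≈ -2.7648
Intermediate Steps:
R = -4024
I = 5002
R/17491 + u/I = -4024/17491 - 12679/5002 = -241896437/87489982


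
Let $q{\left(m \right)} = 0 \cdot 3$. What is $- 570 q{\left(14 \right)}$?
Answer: $0$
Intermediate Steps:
$q{\left(m \right)} = 0$
$- 570 q{\left(14 \right)} = \left(-570\right) 0 = 0$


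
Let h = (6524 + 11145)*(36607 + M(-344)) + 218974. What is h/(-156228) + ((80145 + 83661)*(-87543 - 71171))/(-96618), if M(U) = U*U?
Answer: 632855364331769/2515739484 ≈ 2.5156e+5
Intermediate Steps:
M(U) = U²
h = 2737906841 (h = (6524 + 11145)*(36607 + (-344)²) + 218974 = 17669*(36607 + 118336) + 218974 = 17669*154943 + 218974 = 2737687867 + 218974 = 2737906841)
h/(-156228) + ((80145 + 83661)*(-87543 - 71171))/(-96618) = 2737906841/(-156228) + ((80145 + 83661)*(-87543 - 71171))/(-96618) = 2737906841*(-1/156228) + (163806*(-158714))*(-1/96618) = -2737906841/156228 - 25998305484*(-1/96618) = -2737906841/156228 + 4333050914/16103 = 632855364331769/2515739484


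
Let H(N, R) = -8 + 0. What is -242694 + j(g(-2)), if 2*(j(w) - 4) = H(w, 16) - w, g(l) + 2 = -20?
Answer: -242683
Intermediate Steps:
H(N, R) = -8
g(l) = -22 (g(l) = -2 - 20 = -22)
j(w) = -w/2 (j(w) = 4 + (-8 - w)/2 = 4 + (-4 - w/2) = -w/2)
-242694 + j(g(-2)) = -242694 - 1/2*(-22) = -242694 + 11 = -242683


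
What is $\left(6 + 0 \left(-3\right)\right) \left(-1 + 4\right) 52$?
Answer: $936$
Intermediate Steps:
$\left(6 + 0 \left(-3\right)\right) \left(-1 + 4\right) 52 = \left(6 + 0\right) 3 \cdot 52 = 6 \cdot 3 \cdot 52 = 18 \cdot 52 = 936$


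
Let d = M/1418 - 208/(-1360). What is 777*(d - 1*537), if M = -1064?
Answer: -25173485316/60265 ≈ -4.1771e+5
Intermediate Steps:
d = -36003/60265 (d = -1064/1418 - 208/(-1360) = -1064*1/1418 - 208*(-1/1360) = -532/709 + 13/85 = -36003/60265 ≈ -0.59741)
777*(d - 1*537) = 777*(-36003/60265 - 1*537) = 777*(-36003/60265 - 537) = 777*(-32398308/60265) = -25173485316/60265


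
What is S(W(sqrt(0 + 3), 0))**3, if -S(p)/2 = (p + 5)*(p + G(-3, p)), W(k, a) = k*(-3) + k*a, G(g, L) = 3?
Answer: -2334528 + 1347840*sqrt(3) ≈ -0.63953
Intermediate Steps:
W(k, a) = -3*k + a*k
S(p) = -2*(3 + p)*(5 + p) (S(p) = -2*(p + 5)*(p + 3) = -2*(5 + p)*(3 + p) = -2*(3 + p)*(5 + p))
S(W(sqrt(0 + 3), 0))**3 = (-30 - 16*sqrt(0 + 3)*(-3 + 0) - 2*(-3 + 0)**2*(0 + 3))**3 = (-30 - 16*sqrt(3)*(-3) - 2*(sqrt(3)*(-3))**2)**3 = (-30 - (-48)*sqrt(3) - 2*(-3*sqrt(3))**2)**3 = (-30 + 48*sqrt(3) - 2*27)**3 = (-30 + 48*sqrt(3) - 54)**3 = (-84 + 48*sqrt(3))**3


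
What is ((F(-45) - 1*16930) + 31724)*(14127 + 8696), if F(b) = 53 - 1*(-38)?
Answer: 339720355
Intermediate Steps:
F(b) = 91 (F(b) = 53 + 38 = 91)
((F(-45) - 1*16930) + 31724)*(14127 + 8696) = ((91 - 1*16930) + 31724)*(14127 + 8696) = ((91 - 16930) + 31724)*22823 = (-16839 + 31724)*22823 = 14885*22823 = 339720355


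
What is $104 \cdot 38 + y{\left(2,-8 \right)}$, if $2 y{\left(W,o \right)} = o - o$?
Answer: $3952$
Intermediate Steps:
$y{\left(W,o \right)} = 0$ ($y{\left(W,o \right)} = \frac{o - o}{2} = \frac{1}{2} \cdot 0 = 0$)
$104 \cdot 38 + y{\left(2,-8 \right)} = 104 \cdot 38 + 0 = 3952 + 0 = 3952$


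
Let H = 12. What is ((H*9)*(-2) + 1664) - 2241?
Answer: -793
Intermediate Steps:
((H*9)*(-2) + 1664) - 2241 = ((12*9)*(-2) + 1664) - 2241 = (108*(-2) + 1664) - 2241 = (-216 + 1664) - 2241 = 1448 - 2241 = -793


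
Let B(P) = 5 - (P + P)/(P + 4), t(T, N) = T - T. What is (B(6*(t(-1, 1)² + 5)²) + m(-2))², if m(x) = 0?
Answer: 55225/5929 ≈ 9.3144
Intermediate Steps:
t(T, N) = 0
B(P) = 5 - 2*P/(4 + P)
(B(6*(t(-1, 1)² + 5)²) + m(-2))² = ((20 + 3*(6*(0² + 5)²))/(4 + 6*(0² + 5)²) + 0)² = ((20 + 3*(6*(0 + 5)²))/(4 + 6*(0 + 5)²) + 0)² = ((20 + 3*(6*5²))/(4 + 6*5²) + 0)² = ((20 + 3*(6*25))/(4 + 6*25) + 0)² = ((20 + 3*150)/(4 + 150) + 0)² = ((20 + 450)/154 + 0)² = ((1/154)*470 + 0)² = (235/77 + 0)² = (235/77)² = 55225/5929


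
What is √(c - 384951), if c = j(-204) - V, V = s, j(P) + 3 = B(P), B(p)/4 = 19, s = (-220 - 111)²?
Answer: I*√494439 ≈ 703.16*I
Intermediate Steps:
s = 109561 (s = (-331)² = 109561)
B(p) = 76 (B(p) = 4*19 = 76)
j(P) = 73 (j(P) = -3 + 76 = 73)
V = 109561
c = -109488 (c = 73 - 1*109561 = 73 - 109561 = -109488)
√(c - 384951) = √(-109488 - 384951) = √(-494439) = I*√494439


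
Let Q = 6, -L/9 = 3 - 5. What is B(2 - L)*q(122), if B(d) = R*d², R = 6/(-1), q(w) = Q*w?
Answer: -1124352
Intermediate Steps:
L = 18 (L = -9*(3 - 5) = -9*(-2) = 18)
q(w) = 6*w
R = -6 (R = 6*(-1) = -6)
B(d) = -6*d²
B(2 - L)*q(122) = (-6*(2 - 1*18)²)*(6*122) = -6*(2 - 18)²*732 = -6*(-16)²*732 = -6*256*732 = -1536*732 = -1124352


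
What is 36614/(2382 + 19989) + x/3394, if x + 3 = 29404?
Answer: 781997687/75927174 ≈ 10.299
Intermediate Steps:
x = 29401 (x = -3 + 29404 = 29401)
36614/(2382 + 19989) + x/3394 = 36614/(2382 + 19989) + 29401/3394 = 36614/22371 + 29401*(1/3394) = 36614*(1/22371) + 29401/3394 = 36614/22371 + 29401/3394 = 781997687/75927174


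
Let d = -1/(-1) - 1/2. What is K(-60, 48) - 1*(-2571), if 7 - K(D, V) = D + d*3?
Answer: 5273/2 ≈ 2636.5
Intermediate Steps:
d = ½ (d = -1*(-1) - 1*½ = 1 - ½ = ½ ≈ 0.50000)
K(D, V) = 11/2 - D (K(D, V) = 7 - (D + (½)*3) = 7 - (D + 3/2) = 7 - (3/2 + D) = 7 + (-3/2 - D) = 11/2 - D)
K(-60, 48) - 1*(-2571) = (11/2 - 1*(-60)) - 1*(-2571) = (11/2 + 60) + 2571 = 131/2 + 2571 = 5273/2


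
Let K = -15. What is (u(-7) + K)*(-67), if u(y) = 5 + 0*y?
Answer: 670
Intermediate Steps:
u(y) = 5 (u(y) = 5 + 0 = 5)
(u(-7) + K)*(-67) = (5 - 15)*(-67) = -10*(-67) = 670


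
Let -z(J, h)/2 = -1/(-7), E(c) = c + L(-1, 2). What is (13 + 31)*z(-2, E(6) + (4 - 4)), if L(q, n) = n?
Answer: -88/7 ≈ -12.571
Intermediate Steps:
E(c) = 2 + c (E(c) = c + 2 = 2 + c)
z(J, h) = -2/7 (z(J, h) = -(-2)/(-7) = -(-2)*(-1)/7 = -2*1/7 = -2/7)
(13 + 31)*z(-2, E(6) + (4 - 4)) = (13 + 31)*(-2/7) = 44*(-2/7) = -88/7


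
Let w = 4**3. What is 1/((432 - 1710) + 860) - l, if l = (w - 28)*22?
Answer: -331057/418 ≈ -792.00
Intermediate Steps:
w = 64
l = 792 (l = (64 - 28)*22 = 36*22 = 792)
1/((432 - 1710) + 860) - l = 1/((432 - 1710) + 860) - 1*792 = 1/(-1278 + 860) - 792 = 1/(-418) - 792 = -1/418 - 792 = -331057/418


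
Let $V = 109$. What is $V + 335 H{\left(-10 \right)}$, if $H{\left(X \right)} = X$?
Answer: $-3241$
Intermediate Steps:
$V + 335 H{\left(-10 \right)} = 109 + 335 \left(-10\right) = 109 - 3350 = -3241$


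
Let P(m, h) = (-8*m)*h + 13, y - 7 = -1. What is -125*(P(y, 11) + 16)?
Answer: 62375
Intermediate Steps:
y = 6 (y = 7 - 1 = 6)
P(m, h) = 13 - 8*h*m (P(m, h) = -8*h*m + 13 = 13 - 8*h*m)
-125*(P(y, 11) + 16) = -125*((13 - 8*11*6) + 16) = -125*((13 - 528) + 16) = -125*(-515 + 16) = -125*(-499) = 62375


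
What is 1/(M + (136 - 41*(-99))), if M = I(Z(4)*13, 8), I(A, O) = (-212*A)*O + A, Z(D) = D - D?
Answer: 1/4195 ≈ 0.00023838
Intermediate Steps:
Z(D) = 0
I(A, O) = A - 212*A*O (I(A, O) = -212*A*O + A = A - 212*A*O)
M = 0 (M = (0*13)*(1 - 212*8) = 0*(1 - 1696) = 0*(-1695) = 0)
1/(M + (136 - 41*(-99))) = 1/(0 + (136 - 41*(-99))) = 1/(0 + (136 + 4059)) = 1/(0 + 4195) = 1/4195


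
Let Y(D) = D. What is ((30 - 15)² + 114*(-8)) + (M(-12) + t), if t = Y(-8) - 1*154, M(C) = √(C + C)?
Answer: -849 + 2*I*√6 ≈ -849.0 + 4.899*I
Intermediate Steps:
M(C) = √2*√C (M(C) = √(2*C) = √2*√C)
t = -162 (t = -8 - 1*154 = -8 - 154 = -162)
((30 - 15)² + 114*(-8)) + (M(-12) + t) = ((30 - 15)² + 114*(-8)) + (√2*√(-12) - 162) = (15² - 912) + (√2*(2*I*√3) - 162) = (225 - 912) + (2*I*√6 - 162) = -687 + (-162 + 2*I*√6) = -849 + 2*I*√6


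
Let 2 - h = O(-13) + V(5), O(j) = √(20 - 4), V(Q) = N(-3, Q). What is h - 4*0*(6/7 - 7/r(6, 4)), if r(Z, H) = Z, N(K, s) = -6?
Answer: 4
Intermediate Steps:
V(Q) = -6
O(j) = 4 (O(j) = √16 = 4)
h = 4 (h = 2 - (4 - 6) = 2 - 1*(-2) = 2 + 2 = 4)
h - 4*0*(6/7 - 7/r(6, 4)) = 4 - 4*0*(6/7 - 7/6) = 4 - 0*(6*(⅐) - 7*⅙) = 4 - 0*(6/7 - 7/6) = 4 - 0*(-13)/42 = 4 - 1*0 = 4 + 0 = 4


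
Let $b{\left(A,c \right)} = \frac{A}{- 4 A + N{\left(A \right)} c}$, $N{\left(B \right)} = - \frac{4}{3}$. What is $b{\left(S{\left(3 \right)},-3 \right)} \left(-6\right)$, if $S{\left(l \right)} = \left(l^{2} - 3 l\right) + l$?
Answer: $\frac{9}{4} \approx 2.25$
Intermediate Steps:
$N{\left(B \right)} = - \frac{4}{3}$ ($N{\left(B \right)} = \left(-4\right) \frac{1}{3} = - \frac{4}{3}$)
$S{\left(l \right)} = l^{2} - 2 l$
$b{\left(A,c \right)} = \frac{A}{- 4 A - \frac{4 c}{3}}$
$b{\left(S{\left(3 \right)},-3 \right)} \left(-6\right) = - \frac{3 \cdot 3 \left(-2 + 3\right)}{4 \left(-3\right) + 12 \cdot 3 \left(-2 + 3\right)} \left(-6\right) = - \frac{3 \cdot 3 \cdot 1}{-12 + 12 \cdot 3 \cdot 1} \left(-6\right) = \left(-3\right) 3 \frac{1}{-12 + 12 \cdot 3} \left(-6\right) = \left(-3\right) 3 \frac{1}{-12 + 36} \left(-6\right) = \left(-3\right) 3 \cdot \frac{1}{24} \left(-6\right) = \left(- \frac{3}{8}\right) \left(-6\right) = \frac{9}{4}$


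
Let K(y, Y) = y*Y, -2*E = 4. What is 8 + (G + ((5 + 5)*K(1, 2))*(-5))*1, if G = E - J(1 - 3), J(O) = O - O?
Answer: -94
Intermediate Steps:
E = -2 (E = -½*4 = -2)
K(y, Y) = Y*y
J(O) = 0
G = -2 (G = -2 - 1*0 = -2 + 0 = -2)
8 + (G + ((5 + 5)*K(1, 2))*(-5))*1 = 8 + (-2 + ((5 + 5)*(2*1))*(-5))*1 = 8 + (-2 + (10*2)*(-5))*1 = 8 + (-2 + 20*(-5))*1 = 8 + (-2 - 100)*1 = 8 - 102*1 = 8 - 102 = -94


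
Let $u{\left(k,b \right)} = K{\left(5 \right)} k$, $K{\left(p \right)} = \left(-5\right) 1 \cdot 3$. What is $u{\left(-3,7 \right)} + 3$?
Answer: $48$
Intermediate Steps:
$K{\left(p \right)} = -15$ ($K{\left(p \right)} = \left(-5\right) 3 = -15$)
$u{\left(k,b \right)} = - 15 k$
$u{\left(-3,7 \right)} + 3 = \left(-15\right) \left(-3\right) + 3 = 45 + 3 = 48$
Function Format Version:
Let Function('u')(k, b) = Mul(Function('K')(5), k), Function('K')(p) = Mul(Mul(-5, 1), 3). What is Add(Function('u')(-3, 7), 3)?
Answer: 48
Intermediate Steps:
Function('K')(p) = -15 (Function('K')(p) = Mul(-5, 3) = -15)
Function('u')(k, b) = Mul(-15, k)
Add(Function('u')(-3, 7), 3) = Add(Mul(-15, -3), 3) = Add(45, 3) = 48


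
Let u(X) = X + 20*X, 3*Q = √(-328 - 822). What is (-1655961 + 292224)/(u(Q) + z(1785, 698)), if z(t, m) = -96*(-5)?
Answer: -65459376/28675 + 9546159*I*√46/57350 ≈ -2282.8 + 1128.9*I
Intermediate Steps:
Q = 5*I*√46/3 (Q = √(-328 - 822)/3 = √(-1150)/3 = (5*I*√46)/3 = 5*I*√46/3 ≈ 11.304*I)
z(t, m) = 480
u(X) = 21*X
(-1655961 + 292224)/(u(Q) + z(1785, 698)) = (-1655961 + 292224)/(21*(5*I*√46/3) + 480) = -1363737/(35*I*√46 + 480) = -1363737/(480 + 35*I*√46)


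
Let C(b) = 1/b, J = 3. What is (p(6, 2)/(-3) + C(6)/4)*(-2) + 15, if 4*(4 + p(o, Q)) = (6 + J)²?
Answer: 103/4 ≈ 25.750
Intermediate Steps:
p(o, Q) = 65/4 (p(o, Q) = -4 + (6 + 3)²/4 = -4 + (¼)*9² = -4 + (¼)*81 = -4 + 81/4 = 65/4)
(p(6, 2)/(-3) + C(6)/4)*(-2) + 15 = ((65/4)/(-3) + 1/(6*4))*(-2) + 15 = ((65/4)*(-⅓) + (⅙)*(¼))*(-2) + 15 = (-65/12 + 1/24)*(-2) + 15 = -43/8*(-2) + 15 = 43/4 + 15 = 103/4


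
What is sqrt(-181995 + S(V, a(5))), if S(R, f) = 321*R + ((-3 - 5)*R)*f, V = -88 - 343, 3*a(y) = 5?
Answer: I*sqrt(2831394)/3 ≈ 560.89*I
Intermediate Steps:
a(y) = 5/3 (a(y) = (1/3)*5 = 5/3)
V = -431
S(R, f) = 321*R - 8*R*f (S(R, f) = 321*R + (-8*R)*f = 321*R - 8*R*f)
sqrt(-181995 + S(V, a(5))) = sqrt(-181995 - 431*(321 - 8*5/3)) = sqrt(-181995 - 431*(321 - 40/3)) = sqrt(-181995 - 431*923/3) = sqrt(-181995 - 397813/3) = sqrt(-943798/3) = I*sqrt(2831394)/3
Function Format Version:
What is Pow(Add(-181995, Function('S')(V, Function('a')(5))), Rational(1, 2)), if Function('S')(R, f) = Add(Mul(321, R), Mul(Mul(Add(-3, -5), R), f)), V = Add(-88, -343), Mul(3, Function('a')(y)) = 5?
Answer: Mul(Rational(1, 3), I, Pow(2831394, Rational(1, 2))) ≈ Mul(560.89, I)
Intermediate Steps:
Function('a')(y) = Rational(5, 3) (Function('a')(y) = Mul(Rational(1, 3), 5) = Rational(5, 3))
V = -431
Function('S')(R, f) = Add(Mul(321, R), Mul(-8, R, f)) (Function('S')(R, f) = Add(Mul(321, R), Mul(Mul(-8, R), f)) = Add(Mul(321, R), Mul(-8, R, f)))
Pow(Add(-181995, Function('S')(V, Function('a')(5))), Rational(1, 2)) = Pow(Add(-181995, Mul(-431, Add(321, Mul(-8, Rational(5, 3))))), Rational(1, 2)) = Pow(Add(-181995, Mul(-431, Add(321, Rational(-40, 3)))), Rational(1, 2)) = Pow(Add(-181995, Mul(-431, Rational(923, 3))), Rational(1, 2)) = Pow(Add(-181995, Rational(-397813, 3)), Rational(1, 2)) = Pow(Rational(-943798, 3), Rational(1, 2)) = Mul(Rational(1, 3), I, Pow(2831394, Rational(1, 2)))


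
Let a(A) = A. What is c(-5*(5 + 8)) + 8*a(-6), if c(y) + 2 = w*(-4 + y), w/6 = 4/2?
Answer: -878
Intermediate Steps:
w = 12 (w = 6*(4/2) = 6*(4*(1/2)) = 6*2 = 12)
c(y) = -50 + 12*y (c(y) = -2 + 12*(-4 + y) = -2 + (-48 + 12*y) = -50 + 12*y)
c(-5*(5 + 8)) + 8*a(-6) = (-50 + 12*(-5*(5 + 8))) + 8*(-6) = (-50 + 12*(-5*13)) - 48 = (-50 + 12*(-65)) - 48 = (-50 - 780) - 48 = -830 - 48 = -878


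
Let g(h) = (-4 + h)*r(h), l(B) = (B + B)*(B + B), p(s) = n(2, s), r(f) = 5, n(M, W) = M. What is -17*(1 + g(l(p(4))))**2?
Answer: -63257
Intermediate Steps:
p(s) = 2
l(B) = 4*B**2 (l(B) = (2*B)*(2*B) = 4*B**2)
g(h) = -20 + 5*h (g(h) = (-4 + h)*5 = -20 + 5*h)
-17*(1 + g(l(p(4))))**2 = -17*(1 + (-20 + 5*(4*2**2)))**2 = -17*(1 + (-20 + 5*(4*4)))**2 = -17*(1 + (-20 + 5*16))**2 = -17*(1 + (-20 + 80))**2 = -17*(1 + 60)**2 = -17*61**2 = -17*3721 = -63257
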